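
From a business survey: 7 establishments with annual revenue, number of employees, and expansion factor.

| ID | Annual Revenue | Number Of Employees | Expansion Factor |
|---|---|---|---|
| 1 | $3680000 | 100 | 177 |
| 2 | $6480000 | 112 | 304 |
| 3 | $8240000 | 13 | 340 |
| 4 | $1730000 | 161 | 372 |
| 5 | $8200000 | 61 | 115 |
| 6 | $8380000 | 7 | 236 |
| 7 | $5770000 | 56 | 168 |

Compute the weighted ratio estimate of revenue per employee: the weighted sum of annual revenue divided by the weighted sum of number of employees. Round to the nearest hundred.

Σ wᵢ·y = 3680000×177 + 6480000×304 + 8240000×340 + 1730000×372 + 8200000×115 + 8380000×236 + 5770000×168
  = 651360000 + 1969920000 + 2801600000 + 643560000 + 943000000 + 1977680000 + 969360000 = 9956480000
Σ wᵢ·x = 100×177 + 112×304 + 13×340 + 161×372 + 61×115 + 7×236 + 56×168
  = 17700 + 34048 + 4420 + 59892 + 7015 + 1652 + 9408 = 134135
Ratio = 9956480000 / 134135 = 74227.308

74200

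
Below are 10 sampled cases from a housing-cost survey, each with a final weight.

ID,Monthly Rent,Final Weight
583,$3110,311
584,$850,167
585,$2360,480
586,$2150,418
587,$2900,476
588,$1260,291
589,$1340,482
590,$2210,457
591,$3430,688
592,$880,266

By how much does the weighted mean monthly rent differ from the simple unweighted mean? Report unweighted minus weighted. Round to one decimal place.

-215.0

Unweighted sum = 20490
Unweighted mean = 20490 / 10 = 2049
Weighted sum = 3110×311 + 850×167 + 2360×480 + 2150×418 + 2900×476 + 1260×291 + 1340×482 + 2210×457 + 3430×688 + 880×266
  = 9137490
Sum of weights = 311 + 167 + 480 + 418 + 476 + 291 + 482 + 457 + 688 + 266 = 4036
Weighted mean = 9137490 / 4036 = 2263.9965
Difference (unweighted minus weighted) = -214.99653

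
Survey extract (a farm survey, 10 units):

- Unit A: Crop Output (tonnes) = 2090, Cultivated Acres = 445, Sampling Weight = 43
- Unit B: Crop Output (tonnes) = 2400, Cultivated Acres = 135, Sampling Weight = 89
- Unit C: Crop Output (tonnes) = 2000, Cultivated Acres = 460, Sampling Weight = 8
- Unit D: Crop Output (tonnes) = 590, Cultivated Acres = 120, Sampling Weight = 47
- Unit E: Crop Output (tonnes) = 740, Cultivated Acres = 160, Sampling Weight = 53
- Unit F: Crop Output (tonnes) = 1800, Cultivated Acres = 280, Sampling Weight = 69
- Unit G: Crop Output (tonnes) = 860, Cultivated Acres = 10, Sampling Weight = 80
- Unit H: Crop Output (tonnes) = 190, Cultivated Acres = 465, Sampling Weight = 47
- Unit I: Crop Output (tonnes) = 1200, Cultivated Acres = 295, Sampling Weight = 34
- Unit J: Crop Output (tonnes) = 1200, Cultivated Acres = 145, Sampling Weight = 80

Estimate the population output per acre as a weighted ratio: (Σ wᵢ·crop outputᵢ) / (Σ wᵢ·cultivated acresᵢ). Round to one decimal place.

6.4

Σ wᵢ·y = 2090×43 + 2400×89 + 2000×8 + 590×47 + 740×53 + 1800×69 + 860×80 + 190×47 + 1200×34 + 1200×80
  = 725150
Σ wᵢ·x = 445×43 + 135×89 + 460×8 + 120×47 + 160×53 + 280×69 + 10×80 + 465×47 + 295×34 + 145×80
  = 19135 + 12015 + 3680 + 5640 + 8480 + 19320 + 800 + 21855 + 10030 + 11600 = 112555
Ratio = 725150 / 112555 = 6.442628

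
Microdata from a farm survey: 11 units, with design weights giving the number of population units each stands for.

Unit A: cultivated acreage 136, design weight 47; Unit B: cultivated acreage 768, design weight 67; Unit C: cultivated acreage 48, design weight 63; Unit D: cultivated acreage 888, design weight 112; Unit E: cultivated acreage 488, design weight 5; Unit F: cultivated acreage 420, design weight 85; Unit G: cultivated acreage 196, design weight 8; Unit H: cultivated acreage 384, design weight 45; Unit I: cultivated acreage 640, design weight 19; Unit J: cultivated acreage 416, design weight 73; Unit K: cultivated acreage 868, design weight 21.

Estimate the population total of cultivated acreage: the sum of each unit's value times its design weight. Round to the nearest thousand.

278000

Weighted total = 136×47 + 768×67 + 48×63 + 888×112 + 488×5 + 420×85 + 196×8 + 384×45 + 640×19 + 416×73 + 868×21
  = 278072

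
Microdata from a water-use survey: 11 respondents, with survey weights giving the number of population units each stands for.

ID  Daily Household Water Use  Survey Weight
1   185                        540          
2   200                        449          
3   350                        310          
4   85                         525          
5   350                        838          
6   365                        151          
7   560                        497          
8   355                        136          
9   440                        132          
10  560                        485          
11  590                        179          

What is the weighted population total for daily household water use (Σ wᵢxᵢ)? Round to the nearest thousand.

Weighted total = 185×540 + 200×449 + 350×310 + 85×525 + 350×838 + 365×151 + 560×497 + 355×136 + 440×132 + 560×485 + 590×179
  = 99900 + 89800 + 108500 + 44625 + 293300 + 55115 + 278320 + 48280 + 58080 + 271600 + 105610 = 1453130

1453000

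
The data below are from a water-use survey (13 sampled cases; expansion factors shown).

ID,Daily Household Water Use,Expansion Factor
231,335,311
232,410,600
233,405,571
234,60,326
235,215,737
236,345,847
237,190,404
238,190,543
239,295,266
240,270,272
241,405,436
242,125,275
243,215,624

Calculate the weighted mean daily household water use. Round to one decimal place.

Weighted sum = 1728625
Sum of weights = 6212
Weighted mean = 1728625 / 6212 = 278.27189

278.3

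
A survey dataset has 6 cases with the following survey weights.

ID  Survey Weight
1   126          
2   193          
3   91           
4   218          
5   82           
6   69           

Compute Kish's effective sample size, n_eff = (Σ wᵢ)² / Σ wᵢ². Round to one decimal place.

5.0

Σ wᵢ = 779
Σ wᵢ² = 15876 + 37249 + 8281 + 47524 + 6724 + 4761 = 120415
n_eff = 779² / 120415 = 606841 / 120415 = 5.0395798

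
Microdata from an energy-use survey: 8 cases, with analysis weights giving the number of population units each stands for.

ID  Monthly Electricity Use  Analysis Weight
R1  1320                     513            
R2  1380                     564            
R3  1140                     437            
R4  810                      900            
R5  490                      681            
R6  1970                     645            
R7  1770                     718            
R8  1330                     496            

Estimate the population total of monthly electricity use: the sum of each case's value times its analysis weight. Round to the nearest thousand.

Weighted total = 1320×513 + 1380×564 + 1140×437 + 810×900 + 490×681 + 1970×645 + 1770×718 + 1330×496
  = 6217540

6218000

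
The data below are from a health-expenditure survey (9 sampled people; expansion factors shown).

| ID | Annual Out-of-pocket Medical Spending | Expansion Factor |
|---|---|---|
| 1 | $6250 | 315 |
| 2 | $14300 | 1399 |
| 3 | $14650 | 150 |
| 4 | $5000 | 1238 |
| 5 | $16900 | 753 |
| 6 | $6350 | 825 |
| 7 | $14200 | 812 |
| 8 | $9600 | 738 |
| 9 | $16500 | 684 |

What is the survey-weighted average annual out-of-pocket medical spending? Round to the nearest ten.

11310

Weighted sum = 6250×315 + 14300×1399 + 14650×150 + 5000×1238 + 16900×753 + 6350×825 + 14200×812 + 9600×738 + 16500×684
  = 1968750 + 20005700 + 2197500 + 6190000 + 12725700 + 5238750 + 11530400 + 7084800 + 11286000 = 78227600
Sum of weights = 315 + 1399 + 150 + 1238 + 753 + 825 + 812 + 738 + 684 = 6914
Weighted mean = 78227600 / 6914 = 11314.377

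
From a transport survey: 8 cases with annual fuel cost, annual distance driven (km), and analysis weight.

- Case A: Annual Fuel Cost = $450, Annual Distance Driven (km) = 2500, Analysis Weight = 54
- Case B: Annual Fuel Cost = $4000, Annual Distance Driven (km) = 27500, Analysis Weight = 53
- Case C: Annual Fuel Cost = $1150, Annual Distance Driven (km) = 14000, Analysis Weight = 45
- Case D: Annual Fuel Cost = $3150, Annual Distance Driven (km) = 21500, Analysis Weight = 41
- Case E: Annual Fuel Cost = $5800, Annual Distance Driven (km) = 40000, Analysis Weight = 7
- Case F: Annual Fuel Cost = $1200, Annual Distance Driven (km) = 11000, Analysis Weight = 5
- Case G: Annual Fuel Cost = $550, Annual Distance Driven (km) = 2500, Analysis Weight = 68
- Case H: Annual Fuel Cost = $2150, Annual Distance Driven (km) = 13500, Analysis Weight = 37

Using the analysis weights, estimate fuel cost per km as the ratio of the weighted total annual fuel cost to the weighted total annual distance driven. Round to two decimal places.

0.14

Σ wᵢ·y = 450×54 + 4000×53 + 1150×45 + 3150×41 + 5800×7 + 1200×5 + 550×68 + 2150×37
  = 24300 + 212000 + 51750 + 129150 + 40600 + 6000 + 37400 + 79550 = 580750
Σ wᵢ·x = 2500×54 + 27500×53 + 14000×45 + 21500×41 + 40000×7 + 11000×5 + 2500×68 + 13500×37
  = 4108500
Ratio = 580750 / 4108500 = 0.14135329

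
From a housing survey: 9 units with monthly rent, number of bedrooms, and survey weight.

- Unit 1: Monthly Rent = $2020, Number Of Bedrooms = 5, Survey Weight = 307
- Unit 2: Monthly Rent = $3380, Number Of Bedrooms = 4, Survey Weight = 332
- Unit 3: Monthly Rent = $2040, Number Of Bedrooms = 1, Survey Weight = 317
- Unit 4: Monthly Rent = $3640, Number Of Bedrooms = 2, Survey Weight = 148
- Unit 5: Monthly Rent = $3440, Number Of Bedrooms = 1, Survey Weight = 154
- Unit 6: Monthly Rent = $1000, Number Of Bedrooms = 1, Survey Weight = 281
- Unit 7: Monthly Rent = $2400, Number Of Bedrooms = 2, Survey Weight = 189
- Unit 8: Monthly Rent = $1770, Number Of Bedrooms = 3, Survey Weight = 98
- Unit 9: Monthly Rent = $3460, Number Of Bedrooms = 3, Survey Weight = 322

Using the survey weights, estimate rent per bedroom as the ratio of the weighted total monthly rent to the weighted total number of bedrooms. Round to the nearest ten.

Σ wᵢ·y = 2020×307 + 3380×332 + 2040×317 + 3640×148 + 3440×154 + 1000×281 + 2400×189 + 1770×98 + 3460×322
  = 620140 + 1122160 + 646680 + 538720 + 529760 + 281000 + 453600 + 173460 + 1114120 = 5479640
Σ wᵢ·x = 5×307 + 4×332 + 1×317 + 2×148 + 1×154 + 1×281 + 2×189 + 3×98 + 3×322
  = 5549
Ratio = 5479640 / 5549 = 987.50045

990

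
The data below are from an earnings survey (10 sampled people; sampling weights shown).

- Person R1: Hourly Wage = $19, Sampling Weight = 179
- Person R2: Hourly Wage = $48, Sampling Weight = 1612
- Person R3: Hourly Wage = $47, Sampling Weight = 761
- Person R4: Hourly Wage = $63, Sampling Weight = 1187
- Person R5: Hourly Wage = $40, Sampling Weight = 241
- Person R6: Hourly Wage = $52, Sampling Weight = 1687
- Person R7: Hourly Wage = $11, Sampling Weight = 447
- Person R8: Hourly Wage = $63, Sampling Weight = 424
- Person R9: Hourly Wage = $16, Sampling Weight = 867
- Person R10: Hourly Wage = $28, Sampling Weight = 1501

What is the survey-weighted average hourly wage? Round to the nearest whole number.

42

Weighted sum = 19×179 + 48×1612 + 47×761 + 63×1187 + 40×241 + 52×1687 + 11×447 + 63×424 + 16×867 + 28×1501
  = 3401 + 77376 + 35767 + 74781 + 9640 + 87724 + 4917 + 26712 + 13872 + 42028 = 376218
Sum of weights = 179 + 1612 + 761 + 1187 + 241 + 1687 + 447 + 424 + 867 + 1501 = 8906
Weighted mean = 376218 / 8906 = 42.243207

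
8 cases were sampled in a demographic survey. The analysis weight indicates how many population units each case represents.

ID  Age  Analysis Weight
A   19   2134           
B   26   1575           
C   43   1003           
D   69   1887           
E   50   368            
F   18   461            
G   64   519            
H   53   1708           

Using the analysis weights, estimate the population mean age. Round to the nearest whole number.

Weighted sum = 19×2134 + 26×1575 + 43×1003 + 69×1887 + 50×368 + 18×461 + 64×519 + 53×1708
  = 40546 + 40950 + 43129 + 130203 + 18400 + 8298 + 33216 + 90524 = 405266
Sum of weights = 9655
Weighted mean = 405266 / 9655 = 41.974728

42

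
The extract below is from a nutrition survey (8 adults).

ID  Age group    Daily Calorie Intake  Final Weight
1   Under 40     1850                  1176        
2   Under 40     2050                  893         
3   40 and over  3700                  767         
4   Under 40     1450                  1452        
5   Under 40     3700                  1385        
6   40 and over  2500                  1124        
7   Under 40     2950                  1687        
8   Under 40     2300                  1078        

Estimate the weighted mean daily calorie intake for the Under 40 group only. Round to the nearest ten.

Under 40 rows: 1, 2, 4, 5, 7, 8
Weighted sum = 1850×1176 + 2050×893 + 1450×1452 + 3700×1385 + 2950×1687 + 2300×1078
  = 2175600 + 1830650 + 2105400 + 5124500 + 4976650 + 2479400 = 18692200
Sum of weights = 7671
Weighted mean = 18692200 / 7671 = 2436.7358

2440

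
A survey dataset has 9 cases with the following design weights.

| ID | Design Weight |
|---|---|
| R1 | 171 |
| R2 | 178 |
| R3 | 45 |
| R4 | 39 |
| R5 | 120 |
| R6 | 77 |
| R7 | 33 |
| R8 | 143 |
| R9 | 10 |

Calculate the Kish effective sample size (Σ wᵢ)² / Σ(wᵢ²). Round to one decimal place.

Σ wᵢ = 171 + 178 + 45 + 39 + 120 + 77 + 33 + 143 + 10 = 816
Σ wᵢ² = 29241 + 31684 + 2025 + 1521 + 14400 + 5929 + 1089 + 20449 + 100 = 106438
n_eff = 816² / 106438 = 665856 / 106438 = 6.2558109

6.3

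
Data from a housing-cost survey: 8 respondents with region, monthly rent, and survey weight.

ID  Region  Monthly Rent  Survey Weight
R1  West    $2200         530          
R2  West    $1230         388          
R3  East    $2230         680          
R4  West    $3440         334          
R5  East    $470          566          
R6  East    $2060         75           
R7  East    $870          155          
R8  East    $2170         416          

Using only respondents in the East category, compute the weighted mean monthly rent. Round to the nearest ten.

East rows: R3, R5, R6, R7, R8
Weighted sum = 2230×680 + 470×566 + 2060×75 + 870×155 + 2170×416
  = 2974490
Sum of weights = 680 + 566 + 75 + 155 + 416 = 1892
Weighted mean = 2974490 / 1892 = 1572.1406

1570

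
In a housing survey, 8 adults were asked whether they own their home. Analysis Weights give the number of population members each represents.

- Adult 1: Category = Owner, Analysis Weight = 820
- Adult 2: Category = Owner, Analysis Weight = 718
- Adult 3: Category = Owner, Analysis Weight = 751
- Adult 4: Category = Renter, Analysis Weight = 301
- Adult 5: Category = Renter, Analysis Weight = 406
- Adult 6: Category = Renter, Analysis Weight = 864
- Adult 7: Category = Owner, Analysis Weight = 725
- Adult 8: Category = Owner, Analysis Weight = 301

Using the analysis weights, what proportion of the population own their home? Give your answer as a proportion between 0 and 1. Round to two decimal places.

0.68

Sum of weights for 'Owner' = 820 + 718 + 751 + 725 + 301 = 3315
Total weight = 820 + 718 + 751 + 301 + 406 + 864 + 725 + 301 = 4886
Weighted proportion = 3315 / 4886 = 0.6784691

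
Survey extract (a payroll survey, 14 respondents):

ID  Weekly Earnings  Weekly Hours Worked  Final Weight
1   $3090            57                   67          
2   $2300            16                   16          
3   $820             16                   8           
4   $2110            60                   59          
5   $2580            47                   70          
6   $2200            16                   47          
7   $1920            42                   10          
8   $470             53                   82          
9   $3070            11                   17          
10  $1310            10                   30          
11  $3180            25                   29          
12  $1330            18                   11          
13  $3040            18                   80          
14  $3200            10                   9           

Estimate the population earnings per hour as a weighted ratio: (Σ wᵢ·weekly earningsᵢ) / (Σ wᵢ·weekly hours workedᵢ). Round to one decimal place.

60.9

Σ wᵢ·y = 1186960
Σ wᵢ·x = 19491
Ratio = 1186960 / 19491 = 60.89785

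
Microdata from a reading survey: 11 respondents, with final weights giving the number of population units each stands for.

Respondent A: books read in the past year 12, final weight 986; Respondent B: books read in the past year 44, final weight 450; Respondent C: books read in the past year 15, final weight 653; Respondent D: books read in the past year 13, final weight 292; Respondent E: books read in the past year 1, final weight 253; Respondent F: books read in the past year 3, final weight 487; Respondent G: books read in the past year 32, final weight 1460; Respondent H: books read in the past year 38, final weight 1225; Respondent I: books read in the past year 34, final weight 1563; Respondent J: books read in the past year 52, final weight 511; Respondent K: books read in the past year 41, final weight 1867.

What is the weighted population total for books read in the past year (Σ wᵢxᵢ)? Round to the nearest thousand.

296000

Weighted total = 12×986 + 44×450 + 15×653 + 13×292 + 1×253 + 3×487 + 32×1460 + 38×1225 + 34×1563 + 52×511 + 41×1867
  = 296468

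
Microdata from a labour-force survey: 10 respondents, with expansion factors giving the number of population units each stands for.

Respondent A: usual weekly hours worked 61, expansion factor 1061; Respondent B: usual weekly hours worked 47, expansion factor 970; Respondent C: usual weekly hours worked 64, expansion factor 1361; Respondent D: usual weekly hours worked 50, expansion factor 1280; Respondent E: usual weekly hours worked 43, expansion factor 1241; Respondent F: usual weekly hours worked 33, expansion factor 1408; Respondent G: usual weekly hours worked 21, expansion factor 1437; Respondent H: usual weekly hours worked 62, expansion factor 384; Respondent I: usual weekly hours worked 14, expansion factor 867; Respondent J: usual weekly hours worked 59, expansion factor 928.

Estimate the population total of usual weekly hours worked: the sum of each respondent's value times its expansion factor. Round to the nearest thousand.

482000

Weighted total = 61×1061 + 47×970 + 64×1361 + 50×1280 + 43×1241 + 33×1408 + 21×1437 + 62×384 + 14×867 + 59×928
  = 64721 + 45590 + 87104 + 64000 + 53363 + 46464 + 30177 + 23808 + 12138 + 54752 = 482117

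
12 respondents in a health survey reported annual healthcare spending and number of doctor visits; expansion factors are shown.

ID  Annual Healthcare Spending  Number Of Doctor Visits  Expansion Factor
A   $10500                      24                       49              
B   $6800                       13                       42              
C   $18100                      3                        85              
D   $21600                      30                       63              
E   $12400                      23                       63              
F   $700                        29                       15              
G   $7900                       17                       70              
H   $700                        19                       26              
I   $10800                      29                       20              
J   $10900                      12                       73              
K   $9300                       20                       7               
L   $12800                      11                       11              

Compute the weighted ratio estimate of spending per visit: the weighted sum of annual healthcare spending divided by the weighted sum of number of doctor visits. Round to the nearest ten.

Σ wᵢ·y = 10500×49 + 6800×42 + 18100×85 + 21600×63 + 12400×63 + 700×15 + 7900×70 + 700×26 + 10800×20 + 10900×73 + 9300×7 + 12800×11
  = 514500 + 285600 + 1538500 + 1360800 + 781200 + 10500 + 553000 + 18200 + 216000 + 795700 + 65100 + 140800 = 6279900
Σ wᵢ·x = 9152
Ratio = 6279900 / 9152 = 686.17788

690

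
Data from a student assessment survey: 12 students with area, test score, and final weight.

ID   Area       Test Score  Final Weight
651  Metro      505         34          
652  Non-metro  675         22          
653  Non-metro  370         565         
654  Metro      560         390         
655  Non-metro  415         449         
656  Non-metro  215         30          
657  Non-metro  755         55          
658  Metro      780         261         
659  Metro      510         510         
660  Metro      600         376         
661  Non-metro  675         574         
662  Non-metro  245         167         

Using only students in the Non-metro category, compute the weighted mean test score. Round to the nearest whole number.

476

Non-metro rows: 652, 653, 655, 656, 657, 661, 662
Weighted sum = 675×22 + 370×565 + 415×449 + 215×30 + 755×55 + 675×574 + 245×167
  = 14850 + 209050 + 186335 + 6450 + 41525 + 387450 + 40915 = 886575
Sum of weights = 22 + 565 + 449 + 30 + 55 + 574 + 167 = 1862
Weighted mean = 886575 / 1862 = 476.14125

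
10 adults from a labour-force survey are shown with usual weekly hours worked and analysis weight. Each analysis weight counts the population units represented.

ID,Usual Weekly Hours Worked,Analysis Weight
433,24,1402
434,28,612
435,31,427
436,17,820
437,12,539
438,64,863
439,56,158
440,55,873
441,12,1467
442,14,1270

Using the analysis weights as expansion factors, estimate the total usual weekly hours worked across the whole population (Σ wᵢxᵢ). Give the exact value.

Weighted total = 24×1402 + 28×612 + 31×427 + 17×820 + 12×539 + 64×863 + 56×158 + 55×873 + 12×1467 + 14×1270
  = 33648 + 17136 + 13237 + 13940 + 6468 + 55232 + 8848 + 48015 + 17604 + 17780 = 231908

231908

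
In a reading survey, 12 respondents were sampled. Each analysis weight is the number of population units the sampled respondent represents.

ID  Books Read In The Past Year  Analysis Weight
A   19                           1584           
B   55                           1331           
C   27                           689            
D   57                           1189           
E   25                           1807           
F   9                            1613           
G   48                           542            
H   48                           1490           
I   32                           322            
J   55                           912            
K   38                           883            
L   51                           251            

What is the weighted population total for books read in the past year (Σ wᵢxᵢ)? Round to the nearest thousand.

454000

Weighted total = 19×1584 + 55×1331 + 27×689 + 57×1189 + 25×1807 + 9×1613 + 48×542 + 48×1490 + 32×322 + 55×912 + 38×883 + 51×251
  = 30096 + 73205 + 18603 + 67773 + 45175 + 14517 + 26016 + 71520 + 10304 + 50160 + 33554 + 12801 = 453724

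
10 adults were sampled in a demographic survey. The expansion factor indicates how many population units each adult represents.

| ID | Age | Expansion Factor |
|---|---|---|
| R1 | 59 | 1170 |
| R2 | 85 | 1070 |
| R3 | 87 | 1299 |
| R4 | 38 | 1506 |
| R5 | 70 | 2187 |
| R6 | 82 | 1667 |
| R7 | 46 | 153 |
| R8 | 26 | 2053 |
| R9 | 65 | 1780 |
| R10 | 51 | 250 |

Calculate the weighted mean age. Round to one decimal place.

61.6

Weighted sum = 59×1170 + 85×1070 + 87×1299 + 38×1506 + 70×2187 + 82×1667 + 46×153 + 26×2053 + 65×1780 + 51×250
  = 69030 + 90950 + 113013 + 57228 + 153090 + 136694 + 7038 + 53378 + 115700 + 12750 = 808871
Sum of weights = 1170 + 1070 + 1299 + 1506 + 2187 + 1667 + 153 + 2053 + 1780 + 250 = 13135
Weighted mean = 808871 / 13135 = 61.581348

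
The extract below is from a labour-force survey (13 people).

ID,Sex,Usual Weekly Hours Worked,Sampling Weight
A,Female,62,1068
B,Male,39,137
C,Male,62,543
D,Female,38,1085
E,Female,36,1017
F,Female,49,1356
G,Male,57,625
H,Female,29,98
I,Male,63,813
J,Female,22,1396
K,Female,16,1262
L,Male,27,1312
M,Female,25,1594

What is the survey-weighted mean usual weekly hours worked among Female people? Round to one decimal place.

34.3

Female rows: A, D, E, F, H, J, K, M
Weighted sum = 62×1068 + 38×1085 + 36×1017 + 49×1356 + 29×98 + 22×1396 + 16×1262 + 25×1594
  = 66216 + 41230 + 36612 + 66444 + 2842 + 30712 + 20192 + 39850 = 304098
Sum of weights = 1068 + 1085 + 1017 + 1356 + 98 + 1396 + 1262 + 1594 = 8876
Weighted mean = 304098 / 8876 = 34.260703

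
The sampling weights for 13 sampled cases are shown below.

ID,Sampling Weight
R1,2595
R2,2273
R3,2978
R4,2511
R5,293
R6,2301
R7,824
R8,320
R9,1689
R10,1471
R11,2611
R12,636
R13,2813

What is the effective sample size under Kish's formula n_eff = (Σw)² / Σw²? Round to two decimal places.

Σ wᵢ = 23315
Σ wᵢ² = 53387333
n_eff = 23315² / 53387333 = 543589225 / 53387333 = 10.181989

10.18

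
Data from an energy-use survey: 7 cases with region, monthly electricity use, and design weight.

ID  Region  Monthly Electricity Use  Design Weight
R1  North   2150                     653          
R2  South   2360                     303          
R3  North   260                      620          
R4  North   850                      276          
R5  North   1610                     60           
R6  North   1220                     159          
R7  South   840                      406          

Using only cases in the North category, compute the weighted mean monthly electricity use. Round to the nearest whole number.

North rows: R1, R3, R4, R5, R6
Weighted sum = 2150×653 + 260×620 + 850×276 + 1610×60 + 1220×159
  = 1403950 + 161200 + 234600 + 96600 + 193980 = 2090330
Sum of weights = 653 + 620 + 276 + 60 + 159 = 1768
Weighted mean = 2090330 / 1768 = 1182.3133

1182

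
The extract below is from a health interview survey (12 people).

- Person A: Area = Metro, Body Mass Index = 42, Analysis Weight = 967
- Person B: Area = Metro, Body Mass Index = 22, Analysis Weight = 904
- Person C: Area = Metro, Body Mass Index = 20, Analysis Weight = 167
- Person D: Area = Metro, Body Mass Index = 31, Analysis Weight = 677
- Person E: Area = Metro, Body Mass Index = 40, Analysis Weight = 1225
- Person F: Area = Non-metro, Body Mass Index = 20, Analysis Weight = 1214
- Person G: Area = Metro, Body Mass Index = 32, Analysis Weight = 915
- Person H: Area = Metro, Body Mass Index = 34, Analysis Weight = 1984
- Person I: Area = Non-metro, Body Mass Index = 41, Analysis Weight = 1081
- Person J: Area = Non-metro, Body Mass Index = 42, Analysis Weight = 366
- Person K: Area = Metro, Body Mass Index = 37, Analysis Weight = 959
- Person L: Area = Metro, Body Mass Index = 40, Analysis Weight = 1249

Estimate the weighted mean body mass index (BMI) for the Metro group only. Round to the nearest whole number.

35

Metro rows: A, B, C, D, E, G, H, K, L
Weighted sum = 316008
Sum of weights = 967 + 904 + 167 + 677 + 1225 + 915 + 1984 + 959 + 1249 = 9047
Weighted mean = 316008 / 9047 = 34.92959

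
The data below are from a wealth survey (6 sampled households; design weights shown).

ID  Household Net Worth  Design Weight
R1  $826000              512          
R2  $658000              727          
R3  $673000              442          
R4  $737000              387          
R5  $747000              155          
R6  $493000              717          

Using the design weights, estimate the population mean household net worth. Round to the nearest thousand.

Weighted sum = 826000×512 + 658000×727 + 673000×442 + 737000×387 + 747000×155 + 493000×717
  = 422912000 + 478366000 + 297466000 + 285219000 + 115785000 + 353481000 = 1953229000
Sum of weights = 512 + 727 + 442 + 387 + 155 + 717 = 2940
Weighted mean = 1953229000 / 2940 = 664363.61

664000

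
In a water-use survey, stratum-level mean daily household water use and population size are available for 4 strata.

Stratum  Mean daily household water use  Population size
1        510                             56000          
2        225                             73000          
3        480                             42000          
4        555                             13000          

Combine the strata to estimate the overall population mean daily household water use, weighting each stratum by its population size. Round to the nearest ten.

Σ Nₕ·x̄ₕ = 72360000
Σ Nₕ = 56000 + 73000 + 42000 + 13000 = 184000
Overall mean = 72360000 / 184000 = 393.26087

390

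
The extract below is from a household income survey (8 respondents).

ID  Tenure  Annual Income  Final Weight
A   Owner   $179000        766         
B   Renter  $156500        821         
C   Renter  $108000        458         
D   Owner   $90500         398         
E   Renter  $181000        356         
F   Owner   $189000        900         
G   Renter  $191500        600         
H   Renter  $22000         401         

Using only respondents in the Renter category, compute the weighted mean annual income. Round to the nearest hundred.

138900

Renter rows: B, C, E, G, H
Weighted sum = 156500×821 + 108000×458 + 181000×356 + 191500×600 + 22000×401
  = 128486500 + 49464000 + 64436000 + 114900000 + 8822000 = 366108500
Sum of weights = 821 + 458 + 356 + 600 + 401 = 2636
Weighted mean = 366108500 / 2636 = 138887.9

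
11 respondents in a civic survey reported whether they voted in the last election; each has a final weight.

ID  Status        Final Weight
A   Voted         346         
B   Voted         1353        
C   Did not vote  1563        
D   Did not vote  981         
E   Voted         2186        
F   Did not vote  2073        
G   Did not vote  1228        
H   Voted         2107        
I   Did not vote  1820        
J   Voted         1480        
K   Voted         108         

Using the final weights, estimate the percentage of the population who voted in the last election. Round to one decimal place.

49.7

Sum of weights for 'Voted' = 346 + 1353 + 2186 + 2107 + 1480 + 108 = 7580
Total weight = 15245
Weighted proportion = 7580 / 15245 = 0.4972122 → 49.72122%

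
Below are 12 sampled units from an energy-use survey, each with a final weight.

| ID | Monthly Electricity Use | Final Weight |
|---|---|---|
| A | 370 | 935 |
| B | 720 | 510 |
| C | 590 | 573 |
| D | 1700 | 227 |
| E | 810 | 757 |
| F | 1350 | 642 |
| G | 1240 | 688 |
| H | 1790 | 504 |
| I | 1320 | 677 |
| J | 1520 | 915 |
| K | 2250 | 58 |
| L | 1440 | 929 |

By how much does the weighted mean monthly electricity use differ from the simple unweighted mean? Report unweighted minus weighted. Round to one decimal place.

Unweighted sum = 370 + 720 + 590 + 1700 + 810 + 1350 + 1240 + 1790 + 1320 + 1520 + 2250 + 1440 = 15100
Unweighted mean = 15100 / 12 = 1258.3333
Weighted sum = 370×935 + 720×510 + 590×573 + 1700×227 + 810×757 + 1350×642 + 1240×688 + 1790×504 + 1320×677 + 1520×915 + 2250×58 + 1440×929
  = 345950 + 367200 + 338070 + 385900 + 613170 + 866700 + 853120 + 902160 + 893640 + 1390800 + 130500 + 1337760 = 8424970
Sum of weights = 7415
Weighted mean = 8424970 / 7415 = 1136.2063
Difference (unweighted minus weighted) = 122.12699

122.1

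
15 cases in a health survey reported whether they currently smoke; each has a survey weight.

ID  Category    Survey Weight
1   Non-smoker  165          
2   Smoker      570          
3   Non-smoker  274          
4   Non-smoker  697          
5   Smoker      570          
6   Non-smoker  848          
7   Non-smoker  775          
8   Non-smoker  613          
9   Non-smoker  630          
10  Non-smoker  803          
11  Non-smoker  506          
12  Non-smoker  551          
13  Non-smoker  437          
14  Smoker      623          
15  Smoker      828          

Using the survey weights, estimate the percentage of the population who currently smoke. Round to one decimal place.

Sum of weights for 'Smoker' = 570 + 570 + 623 + 828 = 2591
Total weight = 8890
Weighted proportion = 2591 / 8890 = 0.29145107 → 29.145107%

29.1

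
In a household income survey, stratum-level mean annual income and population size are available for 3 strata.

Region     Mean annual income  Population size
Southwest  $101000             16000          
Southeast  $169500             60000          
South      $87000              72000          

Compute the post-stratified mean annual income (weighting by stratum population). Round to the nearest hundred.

Σ Nₕ·x̄ₕ = 101000×16000 + 169500×60000 + 87000×72000
  = 18050000000
Σ Nₕ = 16000 + 60000 + 72000 = 148000
Overall mean = 18050000000 / 148000 = 121959.46

122000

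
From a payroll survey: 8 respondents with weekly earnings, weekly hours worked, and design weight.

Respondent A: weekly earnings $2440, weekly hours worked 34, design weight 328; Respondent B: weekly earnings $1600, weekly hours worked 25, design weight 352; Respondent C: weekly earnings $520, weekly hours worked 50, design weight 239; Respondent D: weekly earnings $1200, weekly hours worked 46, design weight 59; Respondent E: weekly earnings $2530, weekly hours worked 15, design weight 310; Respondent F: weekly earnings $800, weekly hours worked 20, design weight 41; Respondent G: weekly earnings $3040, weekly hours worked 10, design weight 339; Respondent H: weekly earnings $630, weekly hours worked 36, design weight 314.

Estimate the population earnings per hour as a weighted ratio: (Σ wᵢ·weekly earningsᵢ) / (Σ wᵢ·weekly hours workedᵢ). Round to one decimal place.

Σ wᵢ·y = 2440×328 + 1600×352 + 520×239 + 1200×59 + 2530×310 + 800×41 + 3040×339 + 630×314
  = 800320 + 563200 + 124280 + 70800 + 784300 + 32800 + 1030560 + 197820 = 3604080
Σ wᵢ·x = 34×328 + 25×352 + 50×239 + 46×59 + 15×310 + 20×41 + 10×339 + 36×314
  = 11152 + 8800 + 11950 + 2714 + 4650 + 820 + 3390 + 11304 = 54780
Ratio = 3604080 / 54780 = 65.791895

65.8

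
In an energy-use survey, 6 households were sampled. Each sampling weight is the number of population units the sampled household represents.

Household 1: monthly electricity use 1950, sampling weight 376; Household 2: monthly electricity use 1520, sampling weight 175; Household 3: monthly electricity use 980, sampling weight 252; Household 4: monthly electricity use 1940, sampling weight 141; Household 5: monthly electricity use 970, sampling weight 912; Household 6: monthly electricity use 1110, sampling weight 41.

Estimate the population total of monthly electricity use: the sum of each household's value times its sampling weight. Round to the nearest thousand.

2450000

Weighted total = 1950×376 + 1520×175 + 980×252 + 1940×141 + 970×912 + 1110×41
  = 733200 + 266000 + 246960 + 273540 + 884640 + 45510 = 2449850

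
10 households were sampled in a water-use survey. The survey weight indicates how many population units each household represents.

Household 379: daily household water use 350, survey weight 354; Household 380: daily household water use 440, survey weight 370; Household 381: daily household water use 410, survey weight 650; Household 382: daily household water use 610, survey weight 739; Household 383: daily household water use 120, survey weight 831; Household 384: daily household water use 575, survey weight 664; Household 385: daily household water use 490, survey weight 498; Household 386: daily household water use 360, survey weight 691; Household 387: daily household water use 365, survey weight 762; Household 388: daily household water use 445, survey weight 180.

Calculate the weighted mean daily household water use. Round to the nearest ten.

Weighted sum = 350×354 + 440×370 + 410×650 + 610×739 + 120×831 + 575×664 + 490×498 + 360×691 + 365×762 + 445×180
  = 123900 + 162800 + 266500 + 450790 + 99720 + 381800 + 244020 + 248760 + 278130 + 80100 = 2336520
Sum of weights = 354 + 370 + 650 + 739 + 831 + 664 + 498 + 691 + 762 + 180 = 5739
Weighted mean = 2336520 / 5739 = 407.13016

410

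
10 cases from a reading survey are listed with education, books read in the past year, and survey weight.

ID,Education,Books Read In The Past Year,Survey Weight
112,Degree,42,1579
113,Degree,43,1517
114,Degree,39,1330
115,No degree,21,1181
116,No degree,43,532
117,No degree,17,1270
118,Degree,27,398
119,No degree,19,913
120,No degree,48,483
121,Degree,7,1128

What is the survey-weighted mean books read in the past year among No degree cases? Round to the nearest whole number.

25

No degree rows: 115, 116, 117, 119, 120
Weighted sum = 21×1181 + 43×532 + 17×1270 + 19×913 + 48×483
  = 109798
Sum of weights = 1181 + 532 + 1270 + 913 + 483 = 4379
Weighted mean = 109798 / 4379 = 25.073761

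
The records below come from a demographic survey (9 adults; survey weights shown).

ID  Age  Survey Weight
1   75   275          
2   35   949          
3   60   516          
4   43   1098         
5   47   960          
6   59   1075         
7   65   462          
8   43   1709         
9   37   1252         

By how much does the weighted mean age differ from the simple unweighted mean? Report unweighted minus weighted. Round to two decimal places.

Unweighted sum = 75 + 35 + 60 + 43 + 47 + 59 + 65 + 43 + 37 = 464
Unweighted mean = 464 / 9 = 51.555556
Weighted sum = 75×275 + 35×949 + 60×516 + 43×1098 + 47×960 + 59×1075 + 65×462 + 43×1709 + 37×1252
  = 20625 + 33215 + 30960 + 47214 + 45120 + 63425 + 30030 + 73487 + 46324 = 390400
Sum of weights = 275 + 949 + 516 + 1098 + 960 + 1075 + 462 + 1709 + 1252 = 8296
Weighted mean = 390400 / 8296 = 47.058824
Difference (unweighted minus weighted) = 4.496732

4.50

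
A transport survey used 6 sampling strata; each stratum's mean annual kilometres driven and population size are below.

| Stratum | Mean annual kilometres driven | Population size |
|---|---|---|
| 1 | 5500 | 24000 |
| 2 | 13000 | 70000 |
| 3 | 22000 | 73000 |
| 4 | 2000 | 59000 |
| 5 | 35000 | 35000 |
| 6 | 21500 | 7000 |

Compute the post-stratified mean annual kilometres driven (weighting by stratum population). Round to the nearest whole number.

15453

Σ Nₕ·x̄ₕ = 5500×24000 + 13000×70000 + 22000×73000 + 2000×59000 + 35000×35000 + 21500×7000
  = 132000000 + 910000000 + 1606000000 + 118000000 + 1225000000 + 150500000 = 4141500000
Σ Nₕ = 24000 + 70000 + 73000 + 59000 + 35000 + 7000 = 268000
Overall mean = 4141500000 / 268000 = 15453.358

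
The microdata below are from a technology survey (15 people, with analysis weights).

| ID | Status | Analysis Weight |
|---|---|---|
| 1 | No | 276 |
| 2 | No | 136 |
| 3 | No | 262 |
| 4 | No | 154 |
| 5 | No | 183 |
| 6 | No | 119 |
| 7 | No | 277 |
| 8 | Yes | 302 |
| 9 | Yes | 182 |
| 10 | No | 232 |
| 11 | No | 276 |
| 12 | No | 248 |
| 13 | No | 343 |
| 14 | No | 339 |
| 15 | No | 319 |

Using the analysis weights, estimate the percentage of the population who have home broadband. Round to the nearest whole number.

Sum of weights for 'Yes' = 302 + 182 = 484
Total weight = 3648
Weighted proportion = 484 / 3648 = 0.13267544 → 13.267544%

13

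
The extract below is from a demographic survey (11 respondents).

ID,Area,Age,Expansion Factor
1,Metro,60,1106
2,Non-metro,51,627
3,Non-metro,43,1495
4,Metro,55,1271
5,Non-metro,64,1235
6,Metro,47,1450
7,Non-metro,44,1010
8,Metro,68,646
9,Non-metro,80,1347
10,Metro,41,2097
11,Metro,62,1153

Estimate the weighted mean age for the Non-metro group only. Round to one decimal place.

57.3

Non-metro rows: 2, 3, 5, 7, 9
Weighted sum = 51×627 + 43×1495 + 64×1235 + 44×1010 + 80×1347
  = 31977 + 64285 + 79040 + 44440 + 107760 = 327502
Sum of weights = 5714
Weighted mean = 327502 / 5714 = 57.315716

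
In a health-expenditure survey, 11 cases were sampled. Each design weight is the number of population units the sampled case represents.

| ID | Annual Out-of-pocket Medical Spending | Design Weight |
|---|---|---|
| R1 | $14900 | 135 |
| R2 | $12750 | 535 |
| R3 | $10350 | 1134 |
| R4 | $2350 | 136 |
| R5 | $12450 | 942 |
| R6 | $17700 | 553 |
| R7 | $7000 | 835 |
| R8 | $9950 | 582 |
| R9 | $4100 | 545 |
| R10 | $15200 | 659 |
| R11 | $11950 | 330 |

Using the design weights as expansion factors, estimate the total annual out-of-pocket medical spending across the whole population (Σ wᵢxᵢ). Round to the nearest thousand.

70236000

Weighted total = 14900×135 + 12750×535 + 10350×1134 + 2350×136 + 12450×942 + 17700×553 + 7000×835 + 9950×582 + 4100×545 + 15200×659 + 11950×330
  = 70235950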